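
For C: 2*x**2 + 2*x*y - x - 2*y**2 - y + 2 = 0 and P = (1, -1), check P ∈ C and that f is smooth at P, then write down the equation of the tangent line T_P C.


Tangent line at P: x + 5*y + 4 = 0.

Step 1: f(1, -1) = 0, so P lies on C.
Step 2: partial derivatives
  f_x(x, y) = 4*x + 2*y - 1, f_y(x, y) = 2*x - 4*y - 1.
  f_x(P) = 1, f_y(P) = 5 (gradient nonzero, so P is smooth).
Step 3: tangent line at P: 1·(x − 1) + 5·(y − -1) = 0.
Expanding: x + 5*y + 4 = 0.


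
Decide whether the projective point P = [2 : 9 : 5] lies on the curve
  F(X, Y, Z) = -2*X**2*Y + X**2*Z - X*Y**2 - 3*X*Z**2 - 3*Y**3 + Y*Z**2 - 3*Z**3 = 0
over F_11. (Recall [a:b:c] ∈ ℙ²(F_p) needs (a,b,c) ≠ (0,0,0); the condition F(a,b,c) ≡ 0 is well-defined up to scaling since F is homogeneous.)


F(2,9,5) ≡ 5 (mod 11); P is NOT on the curve.

Evaluate F(2, 9, 5) term-by-term (mod 11).
  -2*X**2*Y ↦ -2·4·9·1 = -72
  X**2*Z ↦ 1·4·1·5 = 20
  -X*Y**2 ↦ -1·2·81·1 = -162
  -3*X*Z**2 ↦ -3·2·1·25 = -150
  -3*Y**3 ↦ -3·1·729·1 = -2187
  Y*Z**2 ↦ 1·1·9·25 = 225
  -3*Z**3 ↦ -3·1·1·125 = -375
Sum: F(2, 9, 5) = (-72) + (20) + (-162) + (-150) + (-2187) + (225) + (-375) = -2701.
Reducing mod 11: -2701 ≡ 5 (mod 11).
Since F(a, b, c) ≡ 5 ≠ 0 (mod 11), P does NOT lie on the curve.


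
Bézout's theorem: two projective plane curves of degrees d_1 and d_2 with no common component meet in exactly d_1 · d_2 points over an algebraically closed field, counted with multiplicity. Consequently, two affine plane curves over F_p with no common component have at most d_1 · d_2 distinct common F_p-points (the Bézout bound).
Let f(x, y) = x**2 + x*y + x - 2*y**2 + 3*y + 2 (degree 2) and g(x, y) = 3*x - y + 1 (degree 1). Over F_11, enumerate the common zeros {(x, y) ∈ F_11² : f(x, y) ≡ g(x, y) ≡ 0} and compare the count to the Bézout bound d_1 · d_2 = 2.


Common zeros: {(2, 7), (5, 5)}; count = 2; Bézout bound = 2.

deg(f) = 2, deg(g) = 1, so Bézout bound = 2.
Scan x ∈ F_11. For each x, list the y ∈ F_11 with f(x, y) ≡ 0 and those with g(x, y) ≡ 0 (mod 11); the common zeros in that column are the intersection.
  x = 0: f ≡ 0 at y ∈ {2, 5}; g ≡ 0 at y ∈ {1}; common: ∅.
  x = 1: f ≡ 0 at y ∈ {6, 7}; g ≡ 0 at y ∈ {4}; common: ∅.
  x = 2: f ≡ 0 at y ∈ {1, 7}; g ≡ 0 at y ∈ {7}; common: {7}.
  x = 3: f ≡ 0 at y ∈ {6, 8}; g ≡ 0 at y ∈ {10}; common: ∅.
  x = 4: f ≡ 0 at y ∈ {0, 9}; g ≡ 0 at y ∈ {2}; common: ∅.
  x = 5: f ≡ 0 at y ∈ {5, 10}; g ≡ 0 at y ∈ {5}; common: {5}.
  x = 6: f ≡ 0 at y ∈ {0, 10}; g ≡ 0 at y ∈ {8}; common: ∅.
  x = 7: f ≡ 0 at y ∈ {1, 4}; g ≡ 0 at y ∈ {0}; common: ∅.
  x = 8: f ≡ 0 at y ∈ {2, 9}; g ≡ 0 at y ∈ {3}; common: ∅.
  x = 9: f ≡ 0 at y ∈ {3}; g ≡ 0 at y ∈ {6}; common: ∅.
  x = 10: f ≡ 0 at y ∈ {4, 8}; g ≡ 0 at y ∈ {9}; common: ∅.
Collecting: common zeros = {(2, 7), (5, 5)}, so the count is 2.
Comparison with the Bézout bound: 2 ≤ 2 = deg(f)·deg(g), as expected for curves with no common component (the bound is attained).


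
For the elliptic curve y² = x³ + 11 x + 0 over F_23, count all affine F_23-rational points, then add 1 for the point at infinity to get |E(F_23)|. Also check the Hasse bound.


Affine points = {(0, 0), (1, 9), (1, 14), (4, 4), (4, 19), (6, 11), (6, 12), (7, 11), (7, 12), (8, 5), (8, 18), (9, 0), (10, 11), (10, 12), (11, 7), (11, 16), (14, 0), (18, 2), (18, 21), (20, 3), (20, 20), (21, 4), (21, 19)}; affine count = 23; |E(F_23)| = 24.

Discriminant check: Δ ∝ 4a³ + 27b² = 4·11³ + 27·0² = 4·1331 + 27·0 ≡ 11 (mod 23). Nonzero ⇒ E is nonsingular.
For each x ∈ F_23, compute rhs = x³ + 11·x + 0 mod 23, then count y ∈ F_23 with y² ≡ rhs.
  x = 0: rhs = 0, matching y values: 0 (1 points).
  x = 1: rhs = 12, matching y values: 9, 14 (2 points).
  x = 2: rhs = 7, matching y values: none (0 points).
  x = 3: rhs = 14, matching y values: none (0 points).
  x = 4: rhs = 16, matching y values: 4, 19 (2 points).
  x = 5: rhs = 19, matching y values: none (0 points).
  x = 6: rhs = 6, matching y values: 11, 12 (2 points).
  x = 7: rhs = 6, matching y values: 11, 12 (2 points).
  x = 8: rhs = 2, matching y values: 5, 18 (2 points).
  x = 9: rhs = 0, matching y values: 0 (1 points).
  x = 10: rhs = 6, matching y values: 11, 12 (2 points).
  x = 11: rhs = 3, matching y values: 7, 16 (2 points).
  x = 12: rhs = 20, matching y values: none (0 points).
  x = 13: rhs = 17, matching y values: none (0 points).
  x = 14: rhs = 0, matching y values: 0 (1 points).
  x = 15: rhs = 21, matching y values: none (0 points).
  x = 16: rhs = 17, matching y values: none (0 points).
  x = 17: rhs = 17, matching y values: none (0 points).
  x = 18: rhs = 4, matching y values: 2, 21 (2 points).
  x = 19: rhs = 7, matching y values: none (0 points).
  x = 20: rhs = 9, matching y values: 3, 20 (2 points).
  x = 21: rhs = 16, matching y values: 4, 19 (2 points).
  x = 22: rhs = 11, matching y values: none (0 points).
Total affine count: 23.
Full point count |E(F_23)| = 23 + 1 = 24.
Hasse bound: |24 − (23+1)| = |0| = 0 ≤ 2√23 ≈ 9.5917 ✓.


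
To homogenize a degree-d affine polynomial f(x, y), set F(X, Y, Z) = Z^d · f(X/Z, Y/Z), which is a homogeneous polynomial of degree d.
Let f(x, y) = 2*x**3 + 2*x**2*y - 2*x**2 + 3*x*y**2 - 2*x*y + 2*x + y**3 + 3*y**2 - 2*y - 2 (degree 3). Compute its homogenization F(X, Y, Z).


F(X, Y, Z) = 2*X**3 + 2*X**2*Y - 2*X**2*Z + 3*X*Y**2 - 2*X*Y*Z + 2*X*Z**2 + Y**3 + 3*Y**2*Z - 2*Y*Z**2 - 2*Z**3

deg(f) = 3.
Substitute x = X/Z, y = Y/Z into f, then multiply by Z^3.
  monomial 2·x^3·y^0 ↦ 2·X^3·Y^0·Z^0.
  monomial 2·x^2·y^1 ↦ 2·X^2·Y^1·Z^0.
  monomial -2·x^2·y^0 ↦ -2·X^2·Y^0·Z^1.
  monomial 3·x^1·y^2 ↦ 3·X^1·Y^2·Z^0.
  monomial -2·x^1·y^1 ↦ -2·X^1·Y^1·Z^1.
  monomial 2·x^1·y^0 ↦ 2·X^1·Y^0·Z^2.
  monomial 1·x^0·y^3 ↦ 1·X^0·Y^3·Z^0.
  monomial 3·x^0·y^2 ↦ 3·X^0·Y^2·Z^1.
  monomial -2·x^0·y^1 ↦ -2·X^0·Y^1·Z^2.
  monomial -2·x^0·y^0 ↦ -2·X^0·Y^0·Z^3.
Collecting: F(X, Y, Z) = 2*X**3 + 2*X**2*Y - 2*X**2*Z + 3*X*Y**2 - 2*X*Y*Z + 2*X*Z**2 + Y**3 + 3*Y**2*Z - 2*Y*Z**2 - 2*Z**3.


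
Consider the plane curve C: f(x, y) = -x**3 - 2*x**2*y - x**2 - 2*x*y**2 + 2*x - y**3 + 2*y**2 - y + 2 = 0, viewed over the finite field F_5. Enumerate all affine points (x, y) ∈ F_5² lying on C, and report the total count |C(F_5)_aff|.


Affine F_5-points: {(0, 2), (0, 3), (2, 2), (3, 2), (4, 0), (4, 1), (4, 3)}; count = 7.

For each of the 25 pairs (x, y) ∈ F_5², evaluate f(x, y) mod 5. Record the zeros.
  x = 0: [0↦2, 1↦2, 2↦0, 3↦0, 4↦1]  zeros at y ∈ {2, 3}
  x = 1: [0↦2, 1↦3, 2↦3, 3↦1, 4↦1]  zeros at y ∈ ∅
  x = 2: [0↦4, 1↦2, 2↦0, 3↦2, 4↦2]  zeros at y ∈ {2}
  x = 3: [0↦2, 1↦3, 2↦0, 3↦2, 4↦3]  zeros at y ∈ {2}
  x = 4: [0↦0, 1↦0, 2↦2, 3↦0, 4↦3]  zeros at y ∈ {0, 1, 3}
Collecting zeros: affine points = {(0, 2), (0, 3), (2, 2), (3, 2), (4, 0), (4, 1), (4, 3)}.
Total count |C(F_5)_aff| = 7.


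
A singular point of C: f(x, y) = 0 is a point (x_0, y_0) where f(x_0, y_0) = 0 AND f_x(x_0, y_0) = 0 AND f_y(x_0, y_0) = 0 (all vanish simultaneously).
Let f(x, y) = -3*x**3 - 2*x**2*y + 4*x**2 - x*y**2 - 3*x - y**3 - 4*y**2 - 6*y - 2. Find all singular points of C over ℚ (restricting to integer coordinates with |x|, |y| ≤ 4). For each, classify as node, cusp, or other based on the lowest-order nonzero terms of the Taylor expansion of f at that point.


Singular points: {(1, -2)}; classification: node.

Compute partial derivatives:
  f_x = -9*x**2 - 4*x*y + 8*x - y**2 - 3.
  f_y = -2*x**2 - 2*x*y - 3*y**2 - 8*y - 6.
Scan x_0 ∈ {−4, ..., 4}. For each x_0, f_y(x_0, y) is a polynomial in y; find its integer roots y ∈ {−4, ..., 4}, then test f_x and f at those candidates.
  x = -4: f_y(-4, y) = -3*y**2 - 38; no integer root y with |y| ≤ 4.
  x = -3: f_y(-3, y) = -3*y**2 - 2*y - 24; no integer root y with |y| ≤ 4.
  x = -2: f_y(-2, y) = -3*y**2 - 4*y - 14; no integer root y with |y| ≤ 4.
  x = -1: f_y(-1, y) = -3*y**2 - 6*y - 8; no integer root y with |y| ≤ 4.
  x = 0: f_y(0, y) = -3*y**2 - 8*y - 6; no integer root y with |y| ≤ 4.
  x = 1: f_y(1, y) = -3*y**2 - 10*y - 8; vanishes at y ∈ {-2}. (1, -2): f_x = 0, f = 0 — SINGULAR.
  x = 2: f_y(2, y) = -3*y**2 - 12*y - 14; no integer root y with |y| ≤ 4.
  x = 3: f_y(3, y) = -3*y**2 - 14*y - 24; no integer root y with |y| ≤ 4.
  x = 4: f_y(4, y) = -3*y**2 - 16*y - 38; no integer root y with |y| ≤ 4.
Only singular point on the grid: (1, -2).
Classify: substitute x = 1 + u, y = -2 + v and expand: f = -3*u**3 - 2*u**2*v - u**2 - u*v**2 - v**3 + v**2.
No constant or linear terms (consistent with a singular point). Quadratic part: -u**2 + v**2. Cubic part: -3*u**3 - 2*u**2*v - u*v**2 - v**3.
The quadratic part v**2 - u**2 = (v − u)(v + u) splits into two distinct linear factors, so there are two distinct tangent lines y − -2 = ±(x − 1) — this is a node (ordinary double point).
Classification: node.


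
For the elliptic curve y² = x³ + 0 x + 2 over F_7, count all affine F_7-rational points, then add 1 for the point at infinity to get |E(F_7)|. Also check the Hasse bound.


Affine points = {(0, 3), (0, 4), (3, 1), (3, 6), (5, 1), (5, 6), (6, 1), (6, 6)}; affine count = 8; |E(F_7)| = 9.

Discriminant check: Δ ∝ 4a³ + 27b² = 4·0³ + 27·2² = 4·0 + 27·4 ≡ 3 (mod 7). Nonzero ⇒ E is nonsingular.
For each x ∈ F_7, compute rhs = x³ + 0·x + 2 mod 7, then count y ∈ F_7 with y² ≡ rhs.
  x = 0: rhs = 2, matching y values: 3, 4 (2 points).
  x = 1: rhs = 3, matching y values: none (0 points).
  x = 2: rhs = 3, matching y values: none (0 points).
  x = 3: rhs = 1, matching y values: 1, 6 (2 points).
  x = 4: rhs = 3, matching y values: none (0 points).
  x = 5: rhs = 1, matching y values: 1, 6 (2 points).
  x = 6: rhs = 1, matching y values: 1, 6 (2 points).
Total affine count: 8.
Full point count |E(F_7)| = 8 + 1 = 9.
Hasse bound: |9 − (7+1)| = |1| = 1 ≤ 2√7 ≈ 5.2915 ✓.


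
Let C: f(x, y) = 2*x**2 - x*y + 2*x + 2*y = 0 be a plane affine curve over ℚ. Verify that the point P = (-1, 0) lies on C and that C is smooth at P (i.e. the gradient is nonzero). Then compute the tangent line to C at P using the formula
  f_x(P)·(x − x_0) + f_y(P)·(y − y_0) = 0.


Tangent line at P: -2*x + 3*y - 2 = 0.

Step 1: f(-1, 0) = 0, so P lies on C.
Step 2: partial derivatives
  f_x(x, y) = 4*x - y + 2, f_y(x, y) = 2 - x.
  f_x(P) = -2, f_y(P) = 3 (gradient nonzero, so P is smooth).
Step 3: tangent line at P: -2·(x − -1) + 3·(y − 0) = 0.
Expanding: -2*x + 3*y - 2 = 0.


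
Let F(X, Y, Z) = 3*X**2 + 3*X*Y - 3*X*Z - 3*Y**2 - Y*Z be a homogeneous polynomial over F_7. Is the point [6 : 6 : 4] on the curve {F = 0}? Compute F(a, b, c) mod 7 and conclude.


F(6,6,4) ≡ 5 (mod 7); P is NOT on the curve.

Evaluate F(6, 6, 4) term-by-term (mod 7).
  3*X**2 ↦ 3·36·1·1 = 108
  3*X*Y ↦ 3·6·6·1 = 108
  -3*X*Z ↦ -3·6·1·4 = -72
  -3*Y**2 ↦ -3·1·36·1 = -108
  -Y*Z ↦ -1·1·6·4 = -24
Sum: F(6, 6, 4) = (108) + (108) + (-72) + (-108) + (-24) = 12.
Reducing mod 7: 12 ≡ 5 (mod 7).
Since F(a, b, c) ≡ 5 ≠ 0 (mod 7), P does NOT lie on the curve.


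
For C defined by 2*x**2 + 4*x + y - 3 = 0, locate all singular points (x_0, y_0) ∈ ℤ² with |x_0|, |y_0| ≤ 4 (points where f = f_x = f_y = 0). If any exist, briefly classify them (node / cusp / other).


No singular points in the scanned grid; C is smooth there.

Compute partial derivatives:
  f_x = 4*x + 4.
  f_y = 1.
f_y = 1 is a nonzero constant, so f_y never vanishes: no point (x, y) can satisfy f = f_x = f_y = 0. In particular no (x, y) ∈ {−4, ..., 4}² is singular; the curve is smooth.


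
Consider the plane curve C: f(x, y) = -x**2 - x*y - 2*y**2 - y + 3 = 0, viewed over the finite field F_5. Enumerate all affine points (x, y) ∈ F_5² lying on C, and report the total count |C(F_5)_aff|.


Affine F_5-points: {(0, 1), (1, 2), (2, 2), (2, 4), (4, 1), (4, 4)}; count = 6.

For each of the 25 pairs (x, y) ∈ F_5², evaluate f(x, y) mod 5. Record the zeros.
  x = 0: [0↦3, 1↦0, 2↦3, 3↦2, 4↦2]  zeros at y ∈ {1}
  x = 1: [0↦2, 1↦3, 2↦0, 3↦3, 4↦2]  zeros at y ∈ {2}
  x = 2: [0↦4, 1↦4, 2↦0, 3↦2, 4↦0]  zeros at y ∈ {2, 4}
  x = 3: [0↦4, 1↦3, 2↦3, 3↦4, 4↦1]  zeros at y ∈ ∅
  x = 4: [0↦2, 1↦0, 2↦4, 3↦4, 4↦0]  zeros at y ∈ {1, 4}
Collecting zeros: affine points = {(0, 1), (1, 2), (2, 2), (2, 4), (4, 1), (4, 4)}.
Total count |C(F_5)_aff| = 6.


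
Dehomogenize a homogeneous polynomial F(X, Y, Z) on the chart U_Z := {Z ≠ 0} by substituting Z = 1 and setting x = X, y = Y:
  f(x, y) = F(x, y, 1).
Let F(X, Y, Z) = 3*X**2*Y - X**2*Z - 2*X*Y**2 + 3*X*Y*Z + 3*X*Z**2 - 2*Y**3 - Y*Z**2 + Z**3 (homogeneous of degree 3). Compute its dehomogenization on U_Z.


f(x, y) = 3*x**2*y - x**2 - 2*x*y**2 + 3*x*y + 3*x - 2*y**3 - y + 1

On U_Z we set Z = 1. Each monomial c·X^i·Y^j·Z^k in F becomes c·x^i·y^j·1^k = c·x^i·y^j.
Substituting Z = 1: F(X, Y, 1) = 3*x**2*y - x**2 - 2*x*y**2 + 3*x*y + 3*x - 2*y**3 - y + 1.
Note: deg(f) ≤ deg(F) = 3; strict inequality happens when F is divisible by Z (lost terms).


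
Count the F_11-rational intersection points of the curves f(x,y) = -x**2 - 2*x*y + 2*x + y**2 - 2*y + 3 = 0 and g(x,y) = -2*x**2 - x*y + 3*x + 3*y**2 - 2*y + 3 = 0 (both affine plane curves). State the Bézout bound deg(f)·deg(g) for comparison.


Common zeros: ∅; count = 0; Bézout bound = 4.

deg(f) = 2, deg(g) = 2, so Bézout bound = 4.
Scan x ∈ F_11. For each x, list the y ∈ F_11 with f(x, y) ≡ 0 and those with g(x, y) ≡ 0 (mod 11); the common zeros in that column are the intersection.
  x = 0: f ≡ 0 at y ∈ {4, 9}; g ≡ 0 at y ∈ {2, 6}; common: ∅.
  x = 1: f ≡ 0 at y ∈ {2}; g ≡ 0 at y ∈ {3, 9}; common: ∅.
  x = 2: f ≡ 0 at y ∈ ∅; g ≡ 0 at y ∈ {1, 4}; common: ∅.
  x = 3: f ≡ 0 at y ∈ {0, 8}; g ≡ 0 at y ∈ {4, 5}; common: ∅.
  x = 4: f ≡ 0 at y ∈ ∅; g ≡ 0 at y ∈ {6, 7}; common: ∅.
  x = 5: f ≡ 0 at y ∈ {4, 8}; g ≡ 0 at y ∈ {7, 10}; common: ∅.
  x = 6: f ≡ 0 at y ∈ {5, 9}; g ≡ 0 at y ∈ {2, 8}; common: ∅.
  x = 7: f ≡ 0 at y ∈ ∅; g ≡ 0 at y ∈ {5, 9}; common: ∅.
  x = 8: f ≡ 0 at y ∈ {2, 5}; g ≡ 0 at y ∈ {8, 10}; common: ∅.
  x = 9: f ≡ 0 at y ∈ ∅; g ≡ 0 at y ∈ {0}; common: ∅.
  x = 10: f ≡ 0 at y ∈ {0}; g ≡ 0 at y ∈ {1, 3}; common: ∅.
Collecting: common zeros = ∅, so the count is 0.
Comparison with the Bézout bound: 0 ≤ 4 = deg(f)·deg(g), as expected for curves with no common component (the affine F_11-count falls short of the bound because intersections may lie at infinity, over extension fields, or carry multiplicity).


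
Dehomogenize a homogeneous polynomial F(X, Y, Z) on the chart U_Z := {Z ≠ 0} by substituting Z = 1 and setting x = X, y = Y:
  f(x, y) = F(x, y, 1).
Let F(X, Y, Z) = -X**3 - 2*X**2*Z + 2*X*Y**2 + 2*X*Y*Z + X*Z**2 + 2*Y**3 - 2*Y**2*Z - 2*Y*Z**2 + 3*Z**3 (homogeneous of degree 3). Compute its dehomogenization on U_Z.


f(x, y) = -x**3 - 2*x**2 + 2*x*y**2 + 2*x*y + x + 2*y**3 - 2*y**2 - 2*y + 3

On U_Z we set Z = 1. Each monomial c·X^i·Y^j·Z^k in F becomes c·x^i·y^j·1^k = c·x^i·y^j.
Substituting Z = 1: F(X, Y, 1) = -x**3 - 2*x**2 + 2*x*y**2 + 2*x*y + x + 2*y**3 - 2*y**2 - 2*y + 3.
Note: deg(f) ≤ deg(F) = 3; strict inequality happens when F is divisible by Z (lost terms).


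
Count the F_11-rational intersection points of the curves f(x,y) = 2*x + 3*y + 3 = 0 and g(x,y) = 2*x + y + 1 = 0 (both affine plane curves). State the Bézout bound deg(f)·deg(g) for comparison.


Common zeros: {(0, 10)}; count = 1; Bézout bound = 1.

deg(f) = 1, deg(g) = 1, so Bézout bound = 1.
Scan x ∈ F_11. For each x, list the y ∈ F_11 with f(x, y) ≡ 0 and those with g(x, y) ≡ 0 (mod 11); the common zeros in that column are the intersection.
  x = 0: f ≡ 0 at y ∈ {10}; g ≡ 0 at y ∈ {10}; common: {10}.
  x = 1: f ≡ 0 at y ∈ {2}; g ≡ 0 at y ∈ {8}; common: ∅.
  x = 2: f ≡ 0 at y ∈ {5}; g ≡ 0 at y ∈ {6}; common: ∅.
  x = 3: f ≡ 0 at y ∈ {8}; g ≡ 0 at y ∈ {4}; common: ∅.
  x = 4: f ≡ 0 at y ∈ {0}; g ≡ 0 at y ∈ {2}; common: ∅.
  x = 5: f ≡ 0 at y ∈ {3}; g ≡ 0 at y ∈ {0}; common: ∅.
  x = 6: f ≡ 0 at y ∈ {6}; g ≡ 0 at y ∈ {9}; common: ∅.
  x = 7: f ≡ 0 at y ∈ {9}; g ≡ 0 at y ∈ {7}; common: ∅.
  x = 8: f ≡ 0 at y ∈ {1}; g ≡ 0 at y ∈ {5}; common: ∅.
  x = 9: f ≡ 0 at y ∈ {4}; g ≡ 0 at y ∈ {3}; common: ∅.
  x = 10: f ≡ 0 at y ∈ {7}; g ≡ 0 at y ∈ {1}; common: ∅.
Collecting: common zeros = {(0, 10)}, so the count is 1.
Comparison with the Bézout bound: 1 ≤ 1 = deg(f)·deg(g), as expected for curves with no common component (the bound is attained).


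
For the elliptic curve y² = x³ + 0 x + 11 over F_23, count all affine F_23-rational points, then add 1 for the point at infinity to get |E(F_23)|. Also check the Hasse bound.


Affine points = {(1, 9), (1, 14), (4, 11), (4, 12), (7, 3), (7, 20), (9, 2), (9, 21), (11, 10), (11, 13), (13, 0), (14, 8), (14, 15), (16, 6), (16, 17), (17, 5), (17, 18), (18, 1), (18, 22), (19, 4), (19, 19), (21, 7), (21, 16)}; affine count = 23; |E(F_23)| = 24.

Discriminant check: Δ ∝ 4a³ + 27b² = 4·0³ + 27·11² = 4·0 + 27·121 ≡ 1 (mod 23). Nonzero ⇒ E is nonsingular.
For each x ∈ F_23, compute rhs = x³ + 0·x + 11 mod 23, then count y ∈ F_23 with y² ≡ rhs.
  x = 0: rhs = 11, matching y values: none (0 points).
  x = 1: rhs = 12, matching y values: 9, 14 (2 points).
  x = 2: rhs = 19, matching y values: none (0 points).
  x = 3: rhs = 15, matching y values: none (0 points).
  x = 4: rhs = 6, matching y values: 11, 12 (2 points).
  x = 5: rhs = 21, matching y values: none (0 points).
  x = 6: rhs = 20, matching y values: none (0 points).
  x = 7: rhs = 9, matching y values: 3, 20 (2 points).
  x = 8: rhs = 17, matching y values: none (0 points).
  x = 9: rhs = 4, matching y values: 2, 21 (2 points).
  x = 10: rhs = 22, matching y values: none (0 points).
  x = 11: rhs = 8, matching y values: 10, 13 (2 points).
  x = 12: rhs = 14, matching y values: none (0 points).
  x = 13: rhs = 0, matching y values: 0 (1 points).
  x = 14: rhs = 18, matching y values: 8, 15 (2 points).
  x = 15: rhs = 5, matching y values: none (0 points).
  x = 16: rhs = 13, matching y values: 6, 17 (2 points).
  x = 17: rhs = 2, matching y values: 5, 18 (2 points).
  x = 18: rhs = 1, matching y values: 1, 22 (2 points).
  x = 19: rhs = 16, matching y values: 4, 19 (2 points).
  x = 20: rhs = 7, matching y values: none (0 points).
  x = 21: rhs = 3, matching y values: 7, 16 (2 points).
  x = 22: rhs = 10, matching y values: none (0 points).
Total affine count: 23.
Full point count |E(F_23)| = 23 + 1 = 24.
Hasse bound: |24 − (23+1)| = |0| = 0 ≤ 2√23 ≈ 9.5917 ✓.


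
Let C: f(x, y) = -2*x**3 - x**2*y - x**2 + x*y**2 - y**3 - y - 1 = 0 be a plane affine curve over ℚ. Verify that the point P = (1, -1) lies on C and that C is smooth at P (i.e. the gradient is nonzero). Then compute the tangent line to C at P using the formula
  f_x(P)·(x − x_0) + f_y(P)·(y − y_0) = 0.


Tangent line at P: -5*x - 7*y - 2 = 0.

Step 1: f(1, -1) = 0, so P lies on C.
Step 2: partial derivatives
  f_x(x, y) = -6*x**2 - 2*x*y - 2*x + y**2, f_y(x, y) = -x**2 + 2*x*y - 3*y**2 - 1.
  f_x(P) = -5, f_y(P) = -7 (gradient nonzero, so P is smooth).
Step 3: tangent line at P: -5·(x − 1) + -7·(y − -1) = 0.
Expanding: -5*x - 7*y - 2 = 0.


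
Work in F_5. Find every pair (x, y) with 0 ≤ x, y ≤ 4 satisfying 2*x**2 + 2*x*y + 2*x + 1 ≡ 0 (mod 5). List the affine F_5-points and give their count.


Affine F_5-points: {(1, 0), (2, 3), (3, 0), (4, 3)}; count = 4.

For each of the 25 pairs (x, y) ∈ F_5², evaluate f(x, y) mod 5. Record the zeros.
  x = 0: [0↦1, 1↦1, 2↦1, 3↦1, 4↦1]  zeros at y ∈ ∅
  x = 1: [0↦0, 1↦2, 2↦4, 3↦1, 4↦3]  zeros at y ∈ {0}
  x = 2: [0↦3, 1↦2, 2↦1, 3↦0, 4↦4]  zeros at y ∈ {3}
  x = 3: [0↦0, 1↦1, 2↦2, 3↦3, 4↦4]  zeros at y ∈ {0}
  x = 4: [0↦1, 1↦4, 2↦2, 3↦0, 4↦3]  zeros at y ∈ {3}
Collecting zeros: affine points = {(1, 0), (2, 3), (3, 0), (4, 3)}.
Total count |C(F_5)_aff| = 4.


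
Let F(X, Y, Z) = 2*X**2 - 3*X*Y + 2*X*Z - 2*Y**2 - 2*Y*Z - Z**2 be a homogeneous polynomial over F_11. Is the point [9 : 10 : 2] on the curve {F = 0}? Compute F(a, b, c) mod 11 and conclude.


F(9,10,2) ≡ 3 (mod 11); P is NOT on the curve.

Evaluate F(9, 10, 2) term-by-term (mod 11).
  2*X**2 ↦ 2·81·1·1 = 162
  -3*X*Y ↦ -3·9·10·1 = -270
  2*X*Z ↦ 2·9·1·2 = 36
  -2*Y**2 ↦ -2·1·100·1 = -200
  -2*Y*Z ↦ -2·1·10·2 = -40
  -Z**2 ↦ -1·1·1·4 = -4
Sum: F(9, 10, 2) = (162) + (-270) + (36) + (-200) + (-40) + (-4) = -316.
Reducing mod 11: -316 ≡ 3 (mod 11).
Since F(a, b, c) ≡ 3 ≠ 0 (mod 11), P does NOT lie on the curve.


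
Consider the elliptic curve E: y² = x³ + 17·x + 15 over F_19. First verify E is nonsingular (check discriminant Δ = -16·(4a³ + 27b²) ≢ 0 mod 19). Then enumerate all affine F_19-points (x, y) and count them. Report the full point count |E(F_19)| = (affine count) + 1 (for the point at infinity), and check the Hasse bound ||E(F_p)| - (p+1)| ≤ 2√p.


Affine points = {(2, 0), (3, 6), (3, 13), (5, 4), (5, 15), (8, 6), (8, 13), (9, 2), (9, 17), (10, 8), (10, 11), (12, 3), (12, 16), (13, 1), (13, 18), (15, 4), (15, 15), (17, 7), (17, 12), (18, 4), (18, 15)}; affine count = 21; |E(F_19)| = 22.

Discriminant check: Δ ∝ 4a³ + 27b² = 4·17³ + 27·15² = 4·4913 + 27·225 ≡ 1 (mod 19). Nonzero ⇒ E is nonsingular.
For each x ∈ F_19, compute rhs = x³ + 17·x + 15 mod 19, then count y ∈ F_19 with y² ≡ rhs.
  x = 0: rhs = 15, matching y values: none (0 points).
  x = 1: rhs = 14, matching y values: none (0 points).
  x = 2: rhs = 0, matching y values: 0 (1 points).
  x = 3: rhs = 17, matching y values: 6, 13 (2 points).
  x = 4: rhs = 14, matching y values: none (0 points).
  x = 5: rhs = 16, matching y values: 4, 15 (2 points).
  x = 6: rhs = 10, matching y values: none (0 points).
  x = 7: rhs = 2, matching y values: none (0 points).
  x = 8: rhs = 17, matching y values: 6, 13 (2 points).
  x = 9: rhs = 4, matching y values: 2, 17 (2 points).
  x = 10: rhs = 7, matching y values: 8, 11 (2 points).
  x = 11: rhs = 13, matching y values: none (0 points).
  x = 12: rhs = 9, matching y values: 3, 16 (2 points).
  x = 13: rhs = 1, matching y values: 1, 18 (2 points).
  x = 14: rhs = 14, matching y values: none (0 points).
  x = 15: rhs = 16, matching y values: 4, 15 (2 points).
  x = 16: rhs = 13, matching y values: none (0 points).
  x = 17: rhs = 11, matching y values: 7, 12 (2 points).
  x = 18: rhs = 16, matching y values: 4, 15 (2 points).
Total affine count: 21.
Full point count |E(F_19)| = 21 + 1 = 22.
Hasse bound: |22 − (19+1)| = |2| = 2 ≤ 2√19 ≈ 8.7178 ✓.


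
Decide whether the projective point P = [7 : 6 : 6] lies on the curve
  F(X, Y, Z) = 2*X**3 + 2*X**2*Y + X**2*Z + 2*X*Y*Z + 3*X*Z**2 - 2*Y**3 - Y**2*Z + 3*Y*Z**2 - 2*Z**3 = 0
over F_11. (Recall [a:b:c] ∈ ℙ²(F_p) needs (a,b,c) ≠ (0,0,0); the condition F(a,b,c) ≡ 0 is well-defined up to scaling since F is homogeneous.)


F(7,6,6) ≡ 9 (mod 11); P is NOT on the curve.

Evaluate F(7, 6, 6) term-by-term (mod 11).
  2*X**3 ↦ 2·343·1·1 = 686
  2*X**2*Y ↦ 2·49·6·1 = 588
  X**2*Z ↦ 1·49·1·6 = 294
  2*X*Y*Z ↦ 2·7·6·6 = 504
  3*X*Z**2 ↦ 3·7·1·36 = 756
  -2*Y**3 ↦ -2·1·216·1 = -432
  -Y**2*Z ↦ -1·1·36·6 = -216
  3*Y*Z**2 ↦ 3·1·6·36 = 648
  -2*Z**3 ↦ -2·1·1·216 = -432
Sum: F(7, 6, 6) = (686) + (588) + (294) + (504) + (756) + (-432) + (-216) + (648) + (-432) = 2396.
Reducing mod 11: 2396 ≡ 9 (mod 11).
Since F(a, b, c) ≡ 9 ≠ 0 (mod 11), P does NOT lie on the curve.


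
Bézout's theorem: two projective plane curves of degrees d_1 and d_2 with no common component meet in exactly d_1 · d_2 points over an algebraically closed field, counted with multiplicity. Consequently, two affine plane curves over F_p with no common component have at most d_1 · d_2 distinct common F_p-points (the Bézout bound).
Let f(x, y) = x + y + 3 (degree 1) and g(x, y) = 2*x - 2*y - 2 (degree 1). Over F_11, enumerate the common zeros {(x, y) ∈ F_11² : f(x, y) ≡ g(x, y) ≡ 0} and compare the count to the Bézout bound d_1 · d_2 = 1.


Common zeros: {(10, 9)}; count = 1; Bézout bound = 1.

deg(f) = 1, deg(g) = 1, so Bézout bound = 1.
Scan x ∈ F_11. For each x, list the y ∈ F_11 with f(x, y) ≡ 0 and those with g(x, y) ≡ 0 (mod 11); the common zeros in that column are the intersection.
  x = 0: f ≡ 0 at y ∈ {8}; g ≡ 0 at y ∈ {10}; common: ∅.
  x = 1: f ≡ 0 at y ∈ {7}; g ≡ 0 at y ∈ {0}; common: ∅.
  x = 2: f ≡ 0 at y ∈ {6}; g ≡ 0 at y ∈ {1}; common: ∅.
  x = 3: f ≡ 0 at y ∈ {5}; g ≡ 0 at y ∈ {2}; common: ∅.
  x = 4: f ≡ 0 at y ∈ {4}; g ≡ 0 at y ∈ {3}; common: ∅.
  x = 5: f ≡ 0 at y ∈ {3}; g ≡ 0 at y ∈ {4}; common: ∅.
  x = 6: f ≡ 0 at y ∈ {2}; g ≡ 0 at y ∈ {5}; common: ∅.
  x = 7: f ≡ 0 at y ∈ {1}; g ≡ 0 at y ∈ {6}; common: ∅.
  x = 8: f ≡ 0 at y ∈ {0}; g ≡ 0 at y ∈ {7}; common: ∅.
  x = 9: f ≡ 0 at y ∈ {10}; g ≡ 0 at y ∈ {8}; common: ∅.
  x = 10: f ≡ 0 at y ∈ {9}; g ≡ 0 at y ∈ {9}; common: {9}.
Collecting: common zeros = {(10, 9)}, so the count is 1.
Comparison with the Bézout bound: 1 ≤ 1 = deg(f)·deg(g), as expected for curves with no common component (the bound is attained).


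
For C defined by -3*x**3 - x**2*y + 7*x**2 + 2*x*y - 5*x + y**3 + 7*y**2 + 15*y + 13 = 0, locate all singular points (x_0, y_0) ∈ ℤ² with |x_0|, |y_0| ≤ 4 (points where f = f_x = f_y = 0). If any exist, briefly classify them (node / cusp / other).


Singular points: {(1, -2)}; classification: cusp.

Compute partial derivatives:
  f_x = -9*x**2 - 2*x*y + 14*x + 2*y - 5.
  f_y = -x**2 + 2*x + 3*y**2 + 14*y + 15.
Scan x_0 ∈ {−4, ..., 4}. For each x_0, f_y(x_0, y) is a polynomial in y; find its integer roots y ∈ {−4, ..., 4}, then test f_x and f at those candidates.
  x = -4: f_y(-4, y) = 3*y**2 + 14*y - 9; no integer root y with |y| ≤ 4.
  x = -3: f_y(-3, y) = 3*y**2 + 14*y; vanishes at y ∈ {0}. (-3, 0): f_x = -128 ≠ 0.
  x = -2: f_y(-2, y) = 3*y**2 + 14*y + 7; no integer root y with |y| ≤ 4.
  x = -1: f_y(-1, y) = 3*y**2 + 14*y + 12; no integer root y with |y| ≤ 4.
  x = 0: f_y(0, y) = 3*y**2 + 14*y + 15; vanishes at y ∈ {-3}. (0, -3): f_x = -11 ≠ 0.
  x = 1: f_y(1, y) = 3*y**2 + 14*y + 16; vanishes at y ∈ {-2}. (1, -2): f_x = 0, f = 0 — SINGULAR.
  x = 2: f_y(2, y) = 3*y**2 + 14*y + 15; vanishes at y ∈ {-3}. (2, -3): f_x = -7 ≠ 0.
  x = 3: f_y(3, y) = 3*y**2 + 14*y + 12; no integer root y with |y| ≤ 4.
  x = 4: f_y(4, y) = 3*y**2 + 14*y + 7; no integer root y with |y| ≤ 4.
Only singular point on the grid: (1, -2).
Classify: substitute x = 1 + u, y = -2 + v and expand: f = -3*u**3 - u**2*v + v**3 + v**2.
No constant or linear terms (consistent with a singular point). Quadratic part: v**2. Cubic part: -3*u**3 - u**2*v + v**3.
The quadratic part v**2 is a perfect square, so there is a single (double) tangent line v = 0, i.e. y = -2. Restricting the cubic part to that line (v = 0) leaves -3*u**3 ≠ 0, so f is not divisible by v and the branch is v² ≈ 3*u**3 to lowest order — this is a cusp.
Classification: cusp.


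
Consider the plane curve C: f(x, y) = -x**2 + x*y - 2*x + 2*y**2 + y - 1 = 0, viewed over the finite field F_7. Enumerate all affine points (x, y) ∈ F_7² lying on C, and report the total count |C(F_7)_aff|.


Affine F_7-points: {(0, 4), (0, 6), (1, 1), (1, 5), (2, 4), (2, 5), (3, 2), (3, 3), (4, 2), (4, 6), (5, 1), (5, 3), (6, 0)}; count = 13.

For each of the 49 pairs (x, y) ∈ F_7², evaluate f(x, y) mod 7. Record the zeros.
  x = 0: [0↦6, 1↦2, 2↦2, 3↦6, 4↦0, 5↦5, 6↦0]  zeros at y ∈ {4, 6}
  x = 1: [0↦3, 1↦0, 2↦1, 3↦6, 4↦1, 5↦0, 6↦3]  zeros at y ∈ {1, 5}
  x = 2: [0↦5, 1↦3, 2↦5, 3↦4, 4↦0, 5↦0, 6↦4]  zeros at y ∈ {4, 5}
  x = 3: [0↦5, 1↦4, 2↦0, 3↦0, 4↦4, 5↦5, 6↦3]  zeros at y ∈ {2, 3}
  x = 4: [0↦3, 1↦3, 2↦0, 3↦1, 4↦6, 5↦1, 6↦0]  zeros at y ∈ {2, 6}
  x = 5: [0↦6, 1↦0, 2↦5, 3↦0, 4↦6, 5↦2, 6↦2]  zeros at y ∈ {1, 3}
  x = 6: [0↦0, 1↦2, 2↦1, 3↦4, 4↦4, 5↦1, 6↦2]  zeros at y ∈ {0}
Collecting zeros: affine points = {(0, 4), (0, 6), (1, 1), (1, 5), (2, 4), (2, 5), (3, 2), (3, 3), (4, 2), (4, 6), (5, 1), (5, 3), (6, 0)}.
Total count |C(F_7)_aff| = 13.


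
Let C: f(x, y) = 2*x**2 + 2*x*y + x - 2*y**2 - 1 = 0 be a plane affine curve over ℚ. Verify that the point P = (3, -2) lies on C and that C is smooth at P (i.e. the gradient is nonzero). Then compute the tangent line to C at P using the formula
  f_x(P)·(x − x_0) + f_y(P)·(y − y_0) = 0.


Tangent line at P: 9*x + 14*y + 1 = 0.

Step 1: f(3, -2) = 0, so P lies on C.
Step 2: partial derivatives
  f_x(x, y) = 4*x + 2*y + 1, f_y(x, y) = 2*x - 4*y.
  f_x(P) = 9, f_y(P) = 14 (gradient nonzero, so P is smooth).
Step 3: tangent line at P: 9·(x − 3) + 14·(y − -2) = 0.
Expanding: 9*x + 14*y + 1 = 0.


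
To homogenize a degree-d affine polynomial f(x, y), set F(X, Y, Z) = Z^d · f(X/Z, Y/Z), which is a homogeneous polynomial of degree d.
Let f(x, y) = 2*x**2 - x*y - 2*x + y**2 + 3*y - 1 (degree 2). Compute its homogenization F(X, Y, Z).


F(X, Y, Z) = 2*X**2 - X*Y - 2*X*Z + Y**2 + 3*Y*Z - Z**2

deg(f) = 2.
Substitute x = X/Z, y = Y/Z into f, then multiply by Z^2.
  monomial 2·x^2·y^0 ↦ 2·X^2·Y^0·Z^0.
  monomial -1·x^1·y^1 ↦ -1·X^1·Y^1·Z^0.
  monomial -2·x^1·y^0 ↦ -2·X^1·Y^0·Z^1.
  monomial 1·x^0·y^2 ↦ 1·X^0·Y^2·Z^0.
  monomial 3·x^0·y^1 ↦ 3·X^0·Y^1·Z^1.
  monomial -1·x^0·y^0 ↦ -1·X^0·Y^0·Z^2.
Collecting: F(X, Y, Z) = 2*X**2 - X*Y - 2*X*Z + Y**2 + 3*Y*Z - Z**2.


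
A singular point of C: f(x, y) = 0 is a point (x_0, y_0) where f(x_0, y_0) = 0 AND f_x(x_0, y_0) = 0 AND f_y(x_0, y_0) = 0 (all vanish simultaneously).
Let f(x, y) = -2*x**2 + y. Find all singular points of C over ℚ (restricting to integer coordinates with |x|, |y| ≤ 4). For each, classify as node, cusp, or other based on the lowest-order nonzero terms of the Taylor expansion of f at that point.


No singular points in the scanned grid; C is smooth there.

Compute partial derivatives:
  f_x = -4*x.
  f_y = 1.
f_y = 1 is a nonzero constant, so f_y never vanishes: no point (x, y) can satisfy f = f_x = f_y = 0. In particular no (x, y) ∈ {−4, ..., 4}² is singular; the curve is smooth.


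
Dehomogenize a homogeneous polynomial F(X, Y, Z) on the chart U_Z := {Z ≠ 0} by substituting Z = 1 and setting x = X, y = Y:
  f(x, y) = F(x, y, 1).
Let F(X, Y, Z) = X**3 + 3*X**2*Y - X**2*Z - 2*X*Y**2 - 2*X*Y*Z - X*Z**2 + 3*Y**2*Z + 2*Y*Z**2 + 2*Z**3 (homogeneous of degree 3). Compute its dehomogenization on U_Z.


f(x, y) = x**3 + 3*x**2*y - x**2 - 2*x*y**2 - 2*x*y - x + 3*y**2 + 2*y + 2

On U_Z we set Z = 1. Each monomial c·X^i·Y^j·Z^k in F becomes c·x^i·y^j·1^k = c·x^i·y^j.
Substituting Z = 1: F(X, Y, 1) = x**3 + 3*x**2*y - x**2 - 2*x*y**2 - 2*x*y - x + 3*y**2 + 2*y + 2.
Note: deg(f) ≤ deg(F) = 3; strict inequality happens when F is divisible by Z (lost terms).


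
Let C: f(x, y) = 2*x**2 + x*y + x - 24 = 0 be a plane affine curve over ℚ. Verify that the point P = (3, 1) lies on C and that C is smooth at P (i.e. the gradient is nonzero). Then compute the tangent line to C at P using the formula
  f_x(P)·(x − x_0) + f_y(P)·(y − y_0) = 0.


Tangent line at P: 14*x + 3*y - 45 = 0.

Step 1: f(3, 1) = 0, so P lies on C.
Step 2: partial derivatives
  f_x(x, y) = 4*x + y + 1, f_y(x, y) = x.
  f_x(P) = 14, f_y(P) = 3 (gradient nonzero, so P is smooth).
Step 3: tangent line at P: 14·(x − 3) + 3·(y − 1) = 0.
Expanding: 14*x + 3*y - 45 = 0.


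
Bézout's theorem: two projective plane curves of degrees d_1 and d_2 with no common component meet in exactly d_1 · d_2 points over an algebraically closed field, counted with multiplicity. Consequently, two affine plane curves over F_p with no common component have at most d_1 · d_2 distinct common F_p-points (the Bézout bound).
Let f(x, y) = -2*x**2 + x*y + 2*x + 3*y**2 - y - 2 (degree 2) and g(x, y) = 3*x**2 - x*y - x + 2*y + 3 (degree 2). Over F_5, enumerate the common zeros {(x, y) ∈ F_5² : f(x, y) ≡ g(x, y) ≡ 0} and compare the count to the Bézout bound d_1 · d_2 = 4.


Common zeros: {(0, 1), (4, 1)}; count = 2; Bézout bound = 4.

deg(f) = 2, deg(g) = 2, so Bézout bound = 4.
Scan x ∈ F_5. For each x, list the y ∈ F_5 with f(x, y) ≡ 0 and those with g(x, y) ≡ 0 (mod 5); the common zeros in that column are the intersection.
  x = 0: f ≡ 0 at y ∈ {1}; g ≡ 0 at y ∈ {1}; common: {1}.
  x = 1: f ≡ 0 at y ∈ {2, 3}; g ≡ 0 at y ∈ {0}; common: ∅.
  x = 2: f ≡ 0 at y ∈ ∅; g ≡ 0 at y ∈ ∅; common: ∅.
  x = 3: f ≡ 0 at y ∈ ∅; g ≡ 0 at y ∈ {2}; common: ∅.
  x = 4: f ≡ 0 at y ∈ {1, 3}; g ≡ 0 at y ∈ {1}; common: {1}.
Collecting: common zeros = {(0, 1), (4, 1)}, so the count is 2.
Comparison with the Bézout bound: 2 ≤ 4 = deg(f)·deg(g), as expected for curves with no common component (the affine F_5-count falls short of the bound because intersections may lie at infinity, over extension fields, or carry multiplicity).


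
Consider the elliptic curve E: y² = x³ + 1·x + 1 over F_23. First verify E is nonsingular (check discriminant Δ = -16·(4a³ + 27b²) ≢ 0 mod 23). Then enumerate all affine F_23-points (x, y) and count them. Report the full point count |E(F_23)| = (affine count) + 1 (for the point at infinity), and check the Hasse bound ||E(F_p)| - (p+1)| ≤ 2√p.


Affine points = {(0, 1), (0, 22), (1, 7), (1, 16), (3, 10), (3, 13), (4, 0), (5, 4), (5, 19), (6, 4), (6, 19), (7, 11), (7, 12), (9, 7), (9, 16), (11, 3), (11, 20), (12, 4), (12, 19), (13, 7), (13, 16), (17, 3), (17, 20), (18, 3), (18, 20), (19, 5), (19, 18)}; affine count = 27; |E(F_23)| = 28.

Discriminant check: Δ ∝ 4a³ + 27b² = 4·1³ + 27·1² = 4·1 + 27·1 ≡ 8 (mod 23). Nonzero ⇒ E is nonsingular.
For each x ∈ F_23, compute rhs = x³ + 1·x + 1 mod 23, then count y ∈ F_23 with y² ≡ rhs.
  x = 0: rhs = 1, matching y values: 1, 22 (2 points).
  x = 1: rhs = 3, matching y values: 7, 16 (2 points).
  x = 2: rhs = 11, matching y values: none (0 points).
  x = 3: rhs = 8, matching y values: 10, 13 (2 points).
  x = 4: rhs = 0, matching y values: 0 (1 points).
  x = 5: rhs = 16, matching y values: 4, 19 (2 points).
  x = 6: rhs = 16, matching y values: 4, 19 (2 points).
  x = 7: rhs = 6, matching y values: 11, 12 (2 points).
  x = 8: rhs = 15, matching y values: none (0 points).
  x = 9: rhs = 3, matching y values: 7, 16 (2 points).
  x = 10: rhs = 22, matching y values: none (0 points).
  x = 11: rhs = 9, matching y values: 3, 20 (2 points).
  x = 12: rhs = 16, matching y values: 4, 19 (2 points).
  x = 13: rhs = 3, matching y values: 7, 16 (2 points).
  x = 14: rhs = 22, matching y values: none (0 points).
  x = 15: rhs = 10, matching y values: none (0 points).
  x = 16: rhs = 19, matching y values: none (0 points).
  x = 17: rhs = 9, matching y values: 3, 20 (2 points).
  x = 18: rhs = 9, matching y values: 3, 20 (2 points).
  x = 19: rhs = 2, matching y values: 5, 18 (2 points).
  x = 20: rhs = 17, matching y values: none (0 points).
  x = 21: rhs = 14, matching y values: none (0 points).
  x = 22: rhs = 22, matching y values: none (0 points).
Total affine count: 27.
Full point count |E(F_23)| = 27 + 1 = 28.
Hasse bound: |28 − (23+1)| = |4| = 4 ≤ 2√23 ≈ 9.5917 ✓.


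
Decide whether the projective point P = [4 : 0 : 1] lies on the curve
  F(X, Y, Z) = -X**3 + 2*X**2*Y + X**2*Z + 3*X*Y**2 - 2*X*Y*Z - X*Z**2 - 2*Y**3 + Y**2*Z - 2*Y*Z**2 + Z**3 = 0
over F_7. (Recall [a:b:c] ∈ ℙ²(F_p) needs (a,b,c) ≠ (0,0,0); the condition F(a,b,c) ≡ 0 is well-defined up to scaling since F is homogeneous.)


F(4,0,1) ≡ 5 (mod 7); P is NOT on the curve.

Evaluate F(4, 0, 1) term-by-term (mod 7).
  -X**3 ↦ -1·64·1·1 = -64
  2*X**2*Y ↦ 2·16·0·1 = 0
  X**2*Z ↦ 1·16·1·1 = 16
  3*X*Y**2 ↦ 3·4·0·1 = 0
  -2*X*Y*Z ↦ -2·4·0·1 = 0
  -X*Z**2 ↦ -1·4·1·1 = -4
  -2*Y**3 ↦ -2·1·0·1 = 0
  Y**2*Z ↦ 1·1·0·1 = 0
  -2*Y*Z**2 ↦ -2·1·0·1 = 0
  Z**3 ↦ 1·1·1·1 = 1
Sum: F(4, 0, 1) = (-64) + (0) + (16) + (0) + (0) + (-4) + (0) + (0) + (0) + (1) = -51.
Reducing mod 7: -51 ≡ 5 (mod 7).
Since F(a, b, c) ≡ 5 ≠ 0 (mod 7), P does NOT lie on the curve.


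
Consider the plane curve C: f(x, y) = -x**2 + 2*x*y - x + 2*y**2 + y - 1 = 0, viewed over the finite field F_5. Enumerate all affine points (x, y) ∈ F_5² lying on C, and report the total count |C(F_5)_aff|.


Affine F_5-points: {(0, 3), (0, 4), (2, 1), (2, 4), (4, 1), (4, 2)}; count = 6.

For each of the 25 pairs (x, y) ∈ F_5², evaluate f(x, y) mod 5. Record the zeros.
  x = 0: [0↦4, 1↦2, 2↦4, 3↦0, 4↦0]  zeros at y ∈ {3, 4}
  x = 1: [0↦2, 1↦2, 2↦1, 3↦4, 4↦1]  zeros at y ∈ ∅
  x = 2: [0↦3, 1↦0, 2↦1, 3↦1, 4↦0]  zeros at y ∈ {1, 4}
  x = 3: [0↦2, 1↦1, 2↦4, 3↦1, 4↦2]  zeros at y ∈ ∅
  x = 4: [0↦4, 1↦0, 2↦0, 3↦4, 4↦2]  zeros at y ∈ {1, 2}
Collecting zeros: affine points = {(0, 3), (0, 4), (2, 1), (2, 4), (4, 1), (4, 2)}.
Total count |C(F_5)_aff| = 6.


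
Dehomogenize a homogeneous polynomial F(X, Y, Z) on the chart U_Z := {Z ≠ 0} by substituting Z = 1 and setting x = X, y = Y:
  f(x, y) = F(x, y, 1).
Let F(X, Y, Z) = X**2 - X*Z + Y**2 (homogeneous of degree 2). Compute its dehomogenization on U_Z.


f(x, y) = x**2 - x + y**2

On U_Z we set Z = 1. Each monomial c·X^i·Y^j·Z^k in F becomes c·x^i·y^j·1^k = c·x^i·y^j.
Substituting Z = 1: F(X, Y, 1) = x**2 - x + y**2.
Note: deg(f) ≤ deg(F) = 2; strict inequality happens when F is divisible by Z (lost terms).


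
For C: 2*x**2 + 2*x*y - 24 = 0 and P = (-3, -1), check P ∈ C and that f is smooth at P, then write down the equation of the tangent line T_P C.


Tangent line at P: -14*x - 6*y - 48 = 0.

Step 1: f(-3, -1) = 0, so P lies on C.
Step 2: partial derivatives
  f_x(x, y) = 4*x + 2*y, f_y(x, y) = 2*x.
  f_x(P) = -14, f_y(P) = -6 (gradient nonzero, so P is smooth).
Step 3: tangent line at P: -14·(x − -3) + -6·(y − -1) = 0.
Expanding: -14*x - 6*y - 48 = 0.


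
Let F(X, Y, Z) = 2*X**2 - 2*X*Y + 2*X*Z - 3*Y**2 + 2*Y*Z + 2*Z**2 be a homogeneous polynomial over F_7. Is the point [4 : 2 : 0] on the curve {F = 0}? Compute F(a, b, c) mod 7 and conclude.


F(4,2,0) ≡ 4 (mod 7); P is NOT on the curve.

Evaluate F(4, 2, 0) term-by-term (mod 7).
  2*X**2 ↦ 2·16·1·1 = 32
  -2*X*Y ↦ -2·4·2·1 = -16
  2*X*Z ↦ 2·4·1·0 = 0
  -3*Y**2 ↦ -3·1·4·1 = -12
  2*Y*Z ↦ 2·1·2·0 = 0
  2*Z**2 ↦ 2·1·1·0 = 0
Sum: F(4, 2, 0) = (32) + (-16) + (0) + (-12) + (0) + (0) = 4.
Reducing mod 7: 4 ≡ 4 (mod 7).
Since F(a, b, c) ≡ 4 ≠ 0 (mod 7), P does NOT lie on the curve.


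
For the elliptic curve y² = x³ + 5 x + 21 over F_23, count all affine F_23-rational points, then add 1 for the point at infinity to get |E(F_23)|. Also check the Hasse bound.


Affine points = {(1, 2), (1, 21), (2, 4), (2, 19), (4, 6), (4, 17), (7, 10), (7, 13), (9, 6), (9, 17), (10, 6), (10, 17), (11, 2), (11, 21), (13, 11), (13, 12), (14, 11), (14, 12), (18, 3), (18, 20), (19, 11), (19, 12), (20, 5), (20, 18), (21, 7), (21, 16)}; affine count = 26; |E(F_23)| = 27.

Discriminant check: Δ ∝ 4a³ + 27b² = 4·5³ + 27·21² = 4·125 + 27·441 ≡ 10 (mod 23). Nonzero ⇒ E is nonsingular.
For each x ∈ F_23, compute rhs = x³ + 5·x + 21 mod 23, then count y ∈ F_23 with y² ≡ rhs.
  x = 0: rhs = 21, matching y values: none (0 points).
  x = 1: rhs = 4, matching y values: 2, 21 (2 points).
  x = 2: rhs = 16, matching y values: 4, 19 (2 points).
  x = 3: rhs = 17, matching y values: none (0 points).
  x = 4: rhs = 13, matching y values: 6, 17 (2 points).
  x = 5: rhs = 10, matching y values: none (0 points).
  x = 6: rhs = 14, matching y values: none (0 points).
  x = 7: rhs = 8, matching y values: 10, 13 (2 points).
  x = 8: rhs = 21, matching y values: none (0 points).
  x = 9: rhs = 13, matching y values: 6, 17 (2 points).
  x = 10: rhs = 13, matching y values: 6, 17 (2 points).
  x = 11: rhs = 4, matching y values: 2, 21 (2 points).
  x = 12: rhs = 15, matching y values: none (0 points).
  x = 13: rhs = 6, matching y values: 11, 12 (2 points).
  x = 14: rhs = 6, matching y values: 11, 12 (2 points).
  x = 15: rhs = 21, matching y values: none (0 points).
  x = 16: rhs = 11, matching y values: none (0 points).
  x = 17: rhs = 5, matching y values: none (0 points).
  x = 18: rhs = 9, matching y values: 3, 20 (2 points).
  x = 19: rhs = 6, matching y values: 11, 12 (2 points).
  x = 20: rhs = 2, matching y values: 5, 18 (2 points).
  x = 21: rhs = 3, matching y values: 7, 16 (2 points).
  x = 22: rhs = 15, matching y values: none (0 points).
Total affine count: 26.
Full point count |E(F_23)| = 26 + 1 = 27.
Hasse bound: |27 − (23+1)| = |3| = 3 ≤ 2√23 ≈ 9.5917 ✓.
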